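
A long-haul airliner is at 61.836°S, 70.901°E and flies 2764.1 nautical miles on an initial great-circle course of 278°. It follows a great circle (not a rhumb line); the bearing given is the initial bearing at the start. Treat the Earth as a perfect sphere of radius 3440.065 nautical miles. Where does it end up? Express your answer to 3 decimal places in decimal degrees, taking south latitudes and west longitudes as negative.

Angular distance δ = d/R = 2764.1 / 3440.065 = 0.803502 rad.
With φ₁ = -61.836° = -1.079242 rad and θ = 278° = 4.852015 rad:
sin φ₂ = sin φ₁ cos δ + cos φ₁ sin δ cos θ = (-0.881600)(0.694190) + (0.471997)(0.719792)(0.139173) = -0.564716
φ₂ = asin(-0.564716) = -0.600088 rad = -34.383°.
Δλ = atan2( sin θ sin δ cos φ₁ , cos δ − sin φ₁ sin φ₂ ) = atan2(-0.336433, 0.196337) = -1.042535 rad = -59.733°.
λ₂ = 70.901° + -59.733° = 11.168°.

latitude -34.383°, longitude 11.168°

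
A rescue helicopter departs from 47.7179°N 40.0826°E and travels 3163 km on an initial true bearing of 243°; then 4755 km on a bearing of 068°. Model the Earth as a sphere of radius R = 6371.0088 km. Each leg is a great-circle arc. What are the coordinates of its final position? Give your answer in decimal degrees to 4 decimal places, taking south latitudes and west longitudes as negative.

latitude 36.1788°, longitude 61.8806°

Apply the spherical direct solution leg by leg, carrying full precision between legs.
Leg 1: from (47.7179°, 40.0826°), δ = 3163/6371.0088 = 0.496468 rad, θ = 243° → φ = 30.3336°, λ = 10.6286°.
Leg 2: from (30.3336°, 10.6286°), δ = 4755/6371.0088 = 0.746350 rad, θ = 68° → φ = 36.1788°, λ = 61.8806°.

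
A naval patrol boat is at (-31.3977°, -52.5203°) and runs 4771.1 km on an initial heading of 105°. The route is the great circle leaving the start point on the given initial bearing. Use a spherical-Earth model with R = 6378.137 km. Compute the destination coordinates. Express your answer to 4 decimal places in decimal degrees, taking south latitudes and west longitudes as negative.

latitude -32.1514°, longitude -1.6214°

δ = 4771.1/6378.137 = 0.748040 rad (42.8595°).
Converting: φ₁ = -0.547993 rad, θ = 1.832596 rad.
Applying the spherical law of cosines for sides, sin φ₂ = sin φ₁ cos δ + cos φ₁ sin δ cos θ = -0.532158, so φ₂ = -32.1514°.
Δλ = atan2( sin θ sin δ cos φ₁ , cos δ − sin φ₁ sin φ₂ ) = atan2(0.560819, 0.455782) = 0.888354 rad = 50.8989°.
λ₂ = -52.5203° + 50.8989° = -1.6214°.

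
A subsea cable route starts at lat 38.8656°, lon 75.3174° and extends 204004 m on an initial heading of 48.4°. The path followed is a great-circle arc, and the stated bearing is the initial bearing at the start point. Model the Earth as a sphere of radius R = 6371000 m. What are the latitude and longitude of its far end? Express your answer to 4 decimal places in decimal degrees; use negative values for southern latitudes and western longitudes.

The arc subtends δ = 204004/6371000 = 0.032021 rad at the centre.
Start latitude φ₁ = 0.678333 rad; initial bearing θ = 0.844739 rad.
sin φ₂ = sin φ₁ cos δ + cos φ₁ sin δ cos θ = (0.627496)(0.999487) + (0.778620)(0.032015)(0.663926) = 0.643724
φ₂ = asin(0.643724) = 0.699355 rad = 40.0701°.
For the longitude increment, Δλ = atan2( sin θ sin δ cos φ₁, cos δ − sin φ₁ sin φ₂ ) = atan2(0.018641, 0.595553) = 1.7928°.
Hence λ₂ = 75.3174° + 1.7928° = 77.1102°.

latitude 40.0701°, longitude 77.1102°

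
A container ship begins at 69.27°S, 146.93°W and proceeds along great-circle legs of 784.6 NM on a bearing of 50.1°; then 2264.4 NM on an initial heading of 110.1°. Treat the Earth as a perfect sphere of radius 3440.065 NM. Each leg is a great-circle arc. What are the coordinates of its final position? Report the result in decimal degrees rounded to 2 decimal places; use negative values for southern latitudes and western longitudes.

Apply the spherical direct solution leg by leg, carrying full precision between legs.
Leg 1: from (-69.27°, -146.93°), δ = 784.6/3440.065 = 0.228077 rad, θ = 50.1° → φ = -59.28°, λ = -127.08°.
Leg 2: from (-59.28°, -127.08°), δ = 2264.4/3440.065 = 0.658243 rad, θ = 110.1° → φ = -51.95°, λ = -58.32°.

latitude -51.95°, longitude -58.32°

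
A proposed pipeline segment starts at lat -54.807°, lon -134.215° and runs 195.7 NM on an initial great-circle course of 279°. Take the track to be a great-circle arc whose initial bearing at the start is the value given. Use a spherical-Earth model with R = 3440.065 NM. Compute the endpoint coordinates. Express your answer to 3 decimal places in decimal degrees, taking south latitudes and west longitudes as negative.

latitude -54.171°, longitude -139.720°

Central angle δ = d/R = 0.056888 rad.
Converting: φ₁ = -0.956563 rad, θ = 4.869469 rad.
Destination latitude: φ₂ = arcsin( sin φ₁ cos δ + cos φ₁ sin δ cos θ ) = arcsin(-0.810767) = -54.171°.
Δλ = atan2( sin θ sin δ cos φ₁ , cos δ − sin φ₁ sin φ₂ ) = atan2(-0.032366, 0.335811) = -0.096083 rad = -5.505°.
λ₂ = λ₁ + Δλ = -139.720°.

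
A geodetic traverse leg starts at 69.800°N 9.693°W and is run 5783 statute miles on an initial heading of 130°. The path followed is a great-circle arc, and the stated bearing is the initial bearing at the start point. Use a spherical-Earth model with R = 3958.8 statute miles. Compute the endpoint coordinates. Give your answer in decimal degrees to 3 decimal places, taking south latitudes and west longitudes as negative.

latitude -6.753°, longitude 40.368°

Central angle δ = d/R = 1.460796 rad.
With φ₁ = 69.800° = 1.218240 rad and θ = 130° = 2.268928 rad:
Destination latitude: φ₂ = arcsin( sin φ₁ cos δ + cos φ₁ sin δ cos θ ) = arcsin(-0.117586) = -6.753°.
For the longitude increment, Δλ = atan2( sin θ sin δ cos φ₁, cos δ − sin φ₁ sin φ₂ ) = atan2(0.262915, 0.220132) = 50.061°.
λ₂ = -9.693° + 50.061° = 40.368°.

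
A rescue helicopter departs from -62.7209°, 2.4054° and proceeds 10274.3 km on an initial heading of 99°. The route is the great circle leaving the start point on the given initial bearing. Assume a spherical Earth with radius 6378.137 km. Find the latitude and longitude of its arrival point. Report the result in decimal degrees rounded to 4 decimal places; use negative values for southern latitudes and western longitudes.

latitude -2.0654°, longitude 101.4606°

Angular distance δ = d/R = 10274.3 / 6378.137 = 1.610862 rad.
With φ₁ = -62.7209° = -1.094686 rad and θ = 99° = 1.727876 rad:
sin φ₂ = sin φ₁ cos δ + cos φ₁ sin δ cos θ = (-0.888784)(-0.040055) + (0.458325)(0.999197)(-0.156434) = -0.036040
φ₂ = asin(-0.036040) = -0.036048 rad = -2.0654°.
Then Δλ = atan2(0.452319, -0.072087) = 1.728839 rad, from sin θ sin δ cos φ₁ over cos δ − sin φ₁ sin φ₂.
λ₂ = 2.4054° + 99.0552° = 101.4606°.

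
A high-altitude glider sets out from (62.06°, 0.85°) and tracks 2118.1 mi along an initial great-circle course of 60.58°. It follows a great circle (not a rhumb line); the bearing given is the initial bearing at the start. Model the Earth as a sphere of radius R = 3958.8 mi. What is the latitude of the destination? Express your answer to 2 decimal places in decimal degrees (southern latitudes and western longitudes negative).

The arc subtends δ = 2118.1/3958.8 = 0.535036 rad at the centre.
Converting: φ₁ = 1.083151 rad, θ = 1.057320 rad.
sin φ₂ = sin φ₁ cos δ + cos φ₁ sin δ cos θ = (0.883439)(0.860250) + (0.468547)(0.509872)(0.491208) = 0.877327
φ₂ = asin(0.877327) = 1.070264 rad = 61.32°.
Δλ = atan2( sin θ sin δ cos φ₁ , cos δ − sin φ₁ sin φ₂ ) = atan2(0.208091, 0.085185) = 1.182242 rad = 67.74°.
λ₂ = 0.85° + 67.74° = 68.59°.

latitude 61.32°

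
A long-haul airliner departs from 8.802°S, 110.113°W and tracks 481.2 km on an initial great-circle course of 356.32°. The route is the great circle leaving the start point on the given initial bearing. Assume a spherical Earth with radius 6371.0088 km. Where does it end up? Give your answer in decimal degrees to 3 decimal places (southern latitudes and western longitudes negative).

latitude -4.483°, longitude -110.391°

Angular distance δ = d/R = 481.2 / 6371.0088 = 0.075530 rad.
Converting: φ₁ = -0.153624 rad, θ = 6.218957 rad.
Applying the spherical law of cosines for sides, sin φ₂ = sin φ₁ cos δ + cos φ₁ sin δ cos θ = -0.078169, so φ₂ = -4.483°.
For the longitude increment, Δλ = atan2( sin θ sin δ cos φ₁, cos δ − sin φ₁ sin φ₂ ) = atan2(-0.004786, 0.985188) = -0.278°.
λ₂ = λ₁ + Δλ = -110.391°.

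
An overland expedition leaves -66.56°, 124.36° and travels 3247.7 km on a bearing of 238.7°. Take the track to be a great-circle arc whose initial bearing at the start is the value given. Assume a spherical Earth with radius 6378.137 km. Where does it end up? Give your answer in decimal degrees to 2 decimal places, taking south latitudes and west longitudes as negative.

Angular distance δ = d/R = 3247.7 / 6378.137 = 0.509193 rad.
With φ₁ = -66.56° = -1.161691 rad and θ = 238.7° = 4.166101 rad:
Applying the spherical law of cosines for sides, sin φ₂ = sin φ₁ cos δ + cos φ₁ sin δ cos θ = -0.901825, so φ₂ = -64.40°.
For the longitude increment, Δλ = atan2( sin θ sin δ cos φ₁, cos δ − sin φ₁ sin φ₂ ) = atan2(-0.165689, 0.045735) = -74.57°.
λ₂ = λ₁ + Δλ = 49.79°.

latitude -64.40°, longitude 49.79°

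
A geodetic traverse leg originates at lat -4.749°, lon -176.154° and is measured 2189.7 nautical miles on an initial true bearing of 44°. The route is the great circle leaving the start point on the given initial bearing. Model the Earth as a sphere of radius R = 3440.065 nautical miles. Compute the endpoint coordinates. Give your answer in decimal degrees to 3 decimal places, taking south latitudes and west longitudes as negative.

Central angle δ = d/R = 0.636529 rad.
With φ₁ = -4.749° = -0.082886 rad and θ = 44° = 0.767945 rad:
sin φ₂ = sin φ₁ cos δ + cos φ₁ sin δ cos θ = (-0.082791)(0.804164) + (0.996567)(0.594408)(0.719340) = 0.359536
φ₂ = asin(0.359536) = 0.367770 rad = 21.072°.
Then Δλ = atan2(0.411493, 0.833930) = 0.458384 rad, from sin θ sin δ cos φ₁ over cos δ − sin φ₁ sin φ₂.
Hence λ₂ = -176.154° + 26.263° = -149.891°.

latitude 21.072°, longitude -149.891°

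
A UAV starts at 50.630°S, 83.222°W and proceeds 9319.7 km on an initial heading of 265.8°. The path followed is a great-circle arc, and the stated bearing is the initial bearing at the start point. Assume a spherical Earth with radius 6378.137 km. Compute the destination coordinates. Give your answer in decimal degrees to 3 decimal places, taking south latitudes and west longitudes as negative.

Angular distance δ = d/R = 9319.7 / 6378.137 = 1.461195 rad.
With φ₁ = -50.630° = -0.883660 rad and θ = 265.8° = 4.639085 rad:
Applying the spherical law of cosines for sides, sin φ₂ = sin φ₁ cos δ + cos φ₁ sin δ cos θ = -0.130738, so φ₂ = -7.512°.
Then Δλ = atan2(-0.628826, 0.008313) = -1.557577 rad, from sin θ sin δ cos φ₁ over cos δ − sin φ₁ sin φ₂.
λ₂ = -83.222° + -89.243° = -172.465°.

latitude -7.512°, longitude -172.465°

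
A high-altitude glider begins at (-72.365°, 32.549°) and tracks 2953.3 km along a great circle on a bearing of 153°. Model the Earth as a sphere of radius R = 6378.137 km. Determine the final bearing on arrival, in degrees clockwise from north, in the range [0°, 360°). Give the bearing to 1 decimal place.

final bearing 36.8°

Angular distance δ = d/R = 2953.3 / 6378.137 = 0.463035 rad.
With φ₁ = -72.365° = -1.263008 rad and θ = 153° = 2.670354 rad:
Destination latitude: φ₂ = arcsin( sin φ₁ cos δ + cos φ₁ sin δ cos θ ) = arcsin(-0.973225) = -76.711°.
Then Δλ = atan2(0.061433, -0.032788) = 2.061050 rad, from sin θ sin δ cos φ₁ over cos δ − sin φ₁ sin φ₂.
Hence λ₂ = 32.549° + 118.089° = 150.638°.
The forward bearing on arrival equals the back-azimuth from the destination plus 180°.
Back-azimuth from P₂ (-76.7°, 150.6°) to P₁ (-72.4°, 32.5°), with Δλ' = λ₁ − λ₂ = -118.1°: atan2( sin Δλ' cos φ₁ , cos φ₂ sin φ₁ − sin φ₂ cos φ₁ cos Δλ' ) = 216.8°.
Final bearing = (216.8° + 180°) mod 360° = 36.8°.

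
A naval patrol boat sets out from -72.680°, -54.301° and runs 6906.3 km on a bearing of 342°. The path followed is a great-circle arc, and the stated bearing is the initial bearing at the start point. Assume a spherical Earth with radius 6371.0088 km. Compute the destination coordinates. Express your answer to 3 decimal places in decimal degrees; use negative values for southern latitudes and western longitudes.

Central angle δ = d/R = 1.084020 rad.
Start latitude φ₁ = -1.268505 rad; initial bearing θ = 5.969026 rad.
Destination latitude: φ₂ = arcsin( sin φ₁ cos δ + cos φ₁ sin δ cos θ ) = arcsin(-0.196319) = -11.322°.
Then Δλ = atan2(-0.081311, 0.280362) = -0.282277 rad, from sin θ sin δ cos φ₁ over cos δ − sin φ₁ sin φ₂.
λ₂ = λ₁ + Δλ = -70.474°.

latitude -11.322°, longitude -70.474°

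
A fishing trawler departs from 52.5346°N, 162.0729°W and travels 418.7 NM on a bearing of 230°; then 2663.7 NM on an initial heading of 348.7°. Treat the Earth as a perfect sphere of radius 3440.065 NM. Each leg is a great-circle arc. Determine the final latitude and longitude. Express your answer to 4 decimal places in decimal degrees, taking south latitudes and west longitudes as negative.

latitude 81.9714°, longitude 88.7825°

Apply the spherical direct solution leg by leg, carrying full precision between legs.
Leg 1: from (52.5346°, -162.0729°), δ = 418.7/3440.065 = 0.121713 rad, θ = 230° → φ = 47.7636°, λ = -170.0261°.
Leg 2: from (47.7636°, -170.0261°), δ = 2663.7/3440.065 = 0.774317 rad, θ = 348.7° → φ = 81.9714°, λ = 88.7825°.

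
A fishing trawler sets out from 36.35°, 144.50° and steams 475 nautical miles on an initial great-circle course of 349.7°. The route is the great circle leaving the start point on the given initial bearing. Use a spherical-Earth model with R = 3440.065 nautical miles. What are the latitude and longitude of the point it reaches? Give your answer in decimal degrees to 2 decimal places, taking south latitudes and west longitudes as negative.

latitude 44.12°, longitude 142.54°

δ = 475/3440.065 = 0.138079 rad (7.9113°).
Start latitude φ₁ = 0.634427 rad; initial bearing θ = 6.103416 rad.
Applying the spherical law of cosines for sides, sin φ₂ = sin φ₁ cos δ + cos φ₁ sin δ cos θ = 0.696146, so φ₂ = 44.12°.
Δλ = atan2( sin θ sin δ cos φ₁ , cos δ − sin φ₁ sin φ₂ ) = atan2(-0.019822, 0.577865) = -0.034288 rad = -1.96°.
Hence λ₂ = 144.50° + -1.96° = 142.54°.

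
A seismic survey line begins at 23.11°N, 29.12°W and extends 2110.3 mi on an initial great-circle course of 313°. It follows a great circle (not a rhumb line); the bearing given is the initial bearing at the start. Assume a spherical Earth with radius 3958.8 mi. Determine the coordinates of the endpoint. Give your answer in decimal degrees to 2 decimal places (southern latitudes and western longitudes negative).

Angular distance δ = d/R = 2110.3 / 3958.8 = 0.533066 rad.
With φ₁ = 23.11° = 0.403346 rad and θ = 313° = 5.462881 rad:
Applying the spherical law of cosines for sides, sin φ₂ = sin φ₁ cos δ + cos φ₁ sin δ cos θ = 0.656803, so φ₂ = 41.06°.
Then Δλ = atan2(-0.341832, 0.603459) = -0.515388 rad, from sin θ sin δ cos φ₁ over cos δ − sin φ₁ sin φ₂.
λ₂ = -29.12° + -29.53° = -58.65°.

latitude 41.06°, longitude -58.65°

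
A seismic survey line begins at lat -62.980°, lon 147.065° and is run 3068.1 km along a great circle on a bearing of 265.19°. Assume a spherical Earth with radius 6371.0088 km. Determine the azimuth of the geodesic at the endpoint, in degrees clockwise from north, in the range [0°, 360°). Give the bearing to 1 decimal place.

Central angle δ = d/R = 0.481572 rad.
Start latitude φ₁ = -1.099208 rad; initial bearing θ = 4.628439 rad.
Applying the spherical law of cosines for sides, sin φ₂ = sin φ₁ cos δ + cos φ₁ sin δ cos θ = -0.807174, so φ₂ = -53.821°.
Δλ = atan2( sin θ sin δ cos φ₁ , cos δ − sin φ₁ sin φ₂ ) = atan2(-0.209679, 0.167198) = -0.897642 rad = -51.431°.
λ₂ = 147.065° + -51.431° = 95.634°.
The forward bearing on arrival equals the back-azimuth from the destination plus 180°.
Back-azimuth from P₂ (-53.8°, 95.6°) to P₁ (-63.0°, 147.1°), with Δλ' = λ₁ − λ₂ = 51.4°: atan2( sin Δλ' cos φ₁ , cos φ₂ sin φ₁ − sin φ₂ cos φ₁ cos Δλ' ) = 129.9°.
Final bearing = (129.9° + 180°) mod 360° = 309.9°.

final bearing 309.9°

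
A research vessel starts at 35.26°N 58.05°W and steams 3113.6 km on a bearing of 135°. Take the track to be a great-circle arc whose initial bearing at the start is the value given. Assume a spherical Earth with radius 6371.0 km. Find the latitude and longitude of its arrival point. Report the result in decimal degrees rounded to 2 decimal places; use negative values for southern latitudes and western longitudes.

latitude 13.81°, longitude -38.06°

Central angle δ = d/R = 0.488714 rad.
With φ₁ = 35.26° = 0.615403 rad and θ = 135° = 2.356194 rad:
Destination latitude: φ₂ = arcsin( sin φ₁ cos δ + cos φ₁ sin δ cos θ ) = arcsin(0.238633) = 13.81°.
Δλ = atan2( sin θ sin δ cos φ₁ , cos δ − sin φ₁ sin φ₂ ) = atan2(0.271076, 0.745177) = 0.348892 rad = 19.99°.
Hence λ₂ = -58.05° + 19.99° = -38.06°.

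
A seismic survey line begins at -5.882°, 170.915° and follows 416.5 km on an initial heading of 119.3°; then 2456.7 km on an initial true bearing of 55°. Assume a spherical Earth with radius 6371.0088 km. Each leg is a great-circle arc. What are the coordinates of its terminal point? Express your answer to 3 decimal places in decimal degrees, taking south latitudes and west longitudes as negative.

latitude 5.139°, longitude -167.770°

Apply the spherical direct solution leg by leg, carrying full precision between legs.
Leg 1: from (-5.882°, 170.915°), δ = 416.5/6371.0088 = 0.065374 rad, θ = 119.3° → φ = -7.704°, λ = 174.211°.
Leg 2: from (-7.704°, 174.211°), δ = 2456.7/6371.0088 = 0.385606 rad, θ = 55° → φ = 5.139°, λ = -167.770°.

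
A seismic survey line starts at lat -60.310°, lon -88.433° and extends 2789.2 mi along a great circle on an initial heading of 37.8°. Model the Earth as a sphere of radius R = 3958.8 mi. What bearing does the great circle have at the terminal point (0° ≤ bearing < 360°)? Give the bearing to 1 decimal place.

final bearing 19.4°

Angular distance δ = d/R = 2789.2 / 3958.8 = 0.704557 rad.
With φ₁ = -60.310° = -1.052608 rad and θ = 37.8° = 0.659734 rad:
Applying the spherical law of cosines for sides, sin φ₂ = sin φ₁ cos δ + cos φ₁ sin δ cos θ = -0.408387, so φ₂ = -24.104°.
Then Δλ = atan2(0.196626, 0.407126) = 0.449924 rad, from sin θ sin δ cos φ₁ over cos δ − sin φ₁ sin φ₂.
λ₂ = -88.433° + 25.779° = -62.654°.
The forward bearing on arrival equals the back-azimuth from the destination plus 180°.
Back-azimuth from P₂ (-24.1°, -62.7°) to P₁ (-60.3°, -88.4°), with Δλ' = λ₁ − λ₂ = -25.8°: atan2( sin Δλ' cos φ₁ , cos φ₂ sin φ₁ − sin φ₂ cos φ₁ cos Δλ' ) = 199.4°.
Final bearing = (199.4° + 180°) mod 360° = 19.4°.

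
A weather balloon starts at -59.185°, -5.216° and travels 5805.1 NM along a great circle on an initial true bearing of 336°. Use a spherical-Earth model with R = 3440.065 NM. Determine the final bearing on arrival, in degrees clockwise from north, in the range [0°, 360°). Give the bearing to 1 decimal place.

final bearing 345.4°

δ = 5805.1/3440.065 = 1.687497 rad (96.6865°).
Converting: φ₁ = -1.032973 rad, θ = 5.864306 rad.
sin φ₂ = sin φ₁ cos δ + cos φ₁ sin δ cos θ = (-0.858826)(-0.116436) + (0.512268)(0.993198)(0.913545) = 0.564795
φ₂ = asin(0.564795) = 0.600185 rad = 34.388°.
Δλ = atan2( sin θ sin δ cos φ₁ , cos δ − sin φ₁ sin φ₂ ) = atan2(-0.206941, 0.368624) = -0.511543 rad = -29.309°.
Hence λ₂ = -5.216° + -29.309° = -34.525°.
The forward bearing on arrival equals the back-azimuth from the destination plus 180°.
Back-azimuth from P₂ (34.4°, -34.5°) to P₁ (-59.2°, -5.2°), with Δλ' = λ₁ − λ₂ = 29.3°: atan2( sin Δλ' cos φ₁ , cos φ₂ sin φ₁ − sin φ₂ cos φ₁ cos Δλ' ) = 165.4°.
Final bearing = (165.4° + 180°) mod 360° = 345.4°.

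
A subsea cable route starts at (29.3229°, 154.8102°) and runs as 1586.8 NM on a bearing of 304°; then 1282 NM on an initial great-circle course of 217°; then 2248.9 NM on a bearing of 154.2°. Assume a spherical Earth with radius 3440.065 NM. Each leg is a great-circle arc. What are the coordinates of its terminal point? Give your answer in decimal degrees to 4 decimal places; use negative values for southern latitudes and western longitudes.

Apply the spherical direct solution leg by leg, carrying full precision between legs.
Leg 1: from (29.3229°, 154.8102°), δ = 1586.8/3440.065 = 0.461270 rad, θ = 304° → φ = 40.9612°, λ = 125.5594°.
Leg 2: from (40.9612°, 125.5594°), δ = 1282/3440.065 = 0.372667 rad, θ = 217° → φ = 23.0145°, λ = 111.7867°.
Leg 3: from (23.0145°, 111.7867°), δ = 2248.9/3440.065 = 0.653738 rad, θ = 154.2° → φ = -11.1630°, λ = 127.4387°.

latitude -11.1630°, longitude 127.4387°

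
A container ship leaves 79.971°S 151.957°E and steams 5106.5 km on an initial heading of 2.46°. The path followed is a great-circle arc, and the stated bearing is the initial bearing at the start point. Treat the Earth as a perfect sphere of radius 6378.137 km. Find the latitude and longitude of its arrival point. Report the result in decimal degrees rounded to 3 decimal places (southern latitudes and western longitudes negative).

latitude -34.107°, longitude 154.089°

δ = 5106.5/6378.137 = 0.800626 rad (45.8725°).
Start latitude φ₁ = -1.395757 rad; initial bearing θ = 0.042935 rad.
Destination latitude: φ₂ = arcsin( sin φ₁ cos δ + cos φ₁ sin δ cos θ ) = arcsin(-0.560733) = -34.107°.
Then Δλ = atan2(0.005365, 0.144093) = 0.037218 rad, from sin θ sin δ cos φ₁ over cos δ − sin φ₁ sin φ₂.
Hence λ₂ = 151.957° + 2.132° = 154.089°.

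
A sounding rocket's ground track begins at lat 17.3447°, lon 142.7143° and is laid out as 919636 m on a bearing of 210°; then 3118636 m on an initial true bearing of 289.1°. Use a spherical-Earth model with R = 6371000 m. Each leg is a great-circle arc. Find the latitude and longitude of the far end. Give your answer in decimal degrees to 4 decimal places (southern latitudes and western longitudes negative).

latitude 17.8712°, longitude 110.6955°

Apply the spherical direct solution leg by leg, carrying full precision between legs.
Leg 1: from (17.3447°, 142.7143°), δ = 919636/6371000 = 0.144347 rad, θ = 210° → φ = 10.1432°, λ = 138.5242°.
Leg 2: from (10.1432°, 138.5242°), δ = 3118636/6371000 = 0.489505 rad, θ = 289.1° → φ = 17.8712°, λ = 110.6955°.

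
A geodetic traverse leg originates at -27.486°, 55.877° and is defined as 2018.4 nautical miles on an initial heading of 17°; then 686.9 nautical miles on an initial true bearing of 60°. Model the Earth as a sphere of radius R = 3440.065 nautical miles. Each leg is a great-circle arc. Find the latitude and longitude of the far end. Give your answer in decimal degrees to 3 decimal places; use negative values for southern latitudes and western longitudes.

latitude 10.513°, longitude 75.289°

Apply the spherical direct solution leg by leg, carrying full precision between legs.
Leg 1: from (-27.486°, 55.877°), δ = 2018.4/3440.065 = 0.586733 rad, θ = 17° → φ = 4.896°, λ = 65.227°.
Leg 2: from (4.896°, 65.227°), δ = 686.9/3440.065 = 0.199676 rad, θ = 60° → φ = 10.513°, λ = 75.289°.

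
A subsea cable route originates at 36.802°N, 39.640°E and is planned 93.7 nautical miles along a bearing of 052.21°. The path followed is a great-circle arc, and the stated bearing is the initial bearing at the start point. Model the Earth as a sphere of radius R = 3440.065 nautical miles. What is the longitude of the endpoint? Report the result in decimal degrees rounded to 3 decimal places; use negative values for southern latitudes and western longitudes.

longitude 41.200°

Angular distance δ = d/R = 93.7 / 3440.065 = 0.027238 rad.
With φ₁ = 36.802° = 0.642316 rad and θ = 52.21° = 0.911236 rad:
Destination latitude: φ₂ = arcsin( sin φ₁ cos δ + cos φ₁ sin δ cos θ ) = arcsin(0.612192) = 37.748°.
For the longitude increment, Δλ = atan2( sin θ sin δ cos φ₁, cos δ − sin φ₁ sin φ₂ ) = atan2(0.017233, 0.632895) = 1.560°.
λ₂ = 39.640° + 1.560° = 41.200°.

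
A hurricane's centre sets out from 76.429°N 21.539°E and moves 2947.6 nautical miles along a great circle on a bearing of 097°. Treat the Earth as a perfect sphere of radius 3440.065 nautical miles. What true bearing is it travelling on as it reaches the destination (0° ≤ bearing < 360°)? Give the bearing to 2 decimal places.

δ = 2947.6/3440.065 = 0.856844 rad (49.0936°).
Converting: φ₁ = 1.333938 rad, θ = 1.692969 rad.
sin φ₂ = sin φ₁ cos δ + cos φ₁ sin δ cos θ = (0.972080)(0.654826) + (0.234650)(0.755780)(-0.121869) = 0.614930
φ₂ = asin(0.614930) = 0.662297 rad = 37.947°.
Then Δλ = atan2(0.176022, 0.057065) = 1.257298 rad, from sin θ sin δ cos φ₁ over cos δ − sin φ₁ sin φ₂.
λ₂ = 21.539° + 72.038° = 93.577°.
The forward bearing on arrival equals the back-azimuth from the destination plus 180°.
Back-azimuth from P₂ (37.95°, 93.58°) to P₁ (76.43°, 21.54°), with Δλ' = λ₁ − λ₂ = -72.04°: atan2( sin Δλ' cos φ₁ , cos φ₂ sin φ₁ − sin φ₂ cos φ₁ cos Δλ' ) = 342.82°.
Final bearing = (342.82° + 180°) mod 360° = 162.82°.

final bearing 162.82°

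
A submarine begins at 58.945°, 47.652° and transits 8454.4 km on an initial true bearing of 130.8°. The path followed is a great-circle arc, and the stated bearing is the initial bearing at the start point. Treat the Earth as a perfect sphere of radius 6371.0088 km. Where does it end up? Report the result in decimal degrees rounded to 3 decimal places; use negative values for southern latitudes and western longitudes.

Angular distance δ = d/R = 8454.4 / 6371.0088 = 1.327011 rad.
Converting: φ₁ = 1.028784 rad, θ = 2.282891 rad.
Applying the spherical law of cosines for sides, sin φ₂ = sin φ₁ cos δ + cos φ₁ sin δ cos θ = -0.120326, so φ₂ = -6.911°.
For the longitude increment, Δλ = atan2( sin θ sin δ cos φ₁, cos δ − sin φ₁ sin φ₂ ) = atan2(0.378957, 0.344457) = 47.730°.
λ₂ = 47.652° + 47.730° = 95.382°.

latitude -6.911°, longitude 95.382°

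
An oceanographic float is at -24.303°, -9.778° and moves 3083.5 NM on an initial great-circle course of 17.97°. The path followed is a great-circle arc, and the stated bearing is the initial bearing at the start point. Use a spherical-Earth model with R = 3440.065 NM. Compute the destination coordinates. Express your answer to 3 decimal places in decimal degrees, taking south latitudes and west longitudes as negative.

latitude 24.841°, longitude 5.621°

Angular distance δ = d/R = 3083.5 / 3440.065 = 0.896349 rad.
Start latitude φ₁ = -0.424167 rad; initial bearing θ = 0.313636 rad.
Destination latitude: φ₂ = arcsin( sin φ₁ cos δ + cos φ₁ sin δ cos θ ) = arcsin(0.420106) = 24.841°.
Δλ = atan2( sin θ sin δ cos φ₁ , cos δ − sin φ₁ sin φ₂ ) = atan2(0.219615, 0.797365) = 0.268762 rad = 15.399°.
λ₂ = -9.778° + 15.399° = 5.621°.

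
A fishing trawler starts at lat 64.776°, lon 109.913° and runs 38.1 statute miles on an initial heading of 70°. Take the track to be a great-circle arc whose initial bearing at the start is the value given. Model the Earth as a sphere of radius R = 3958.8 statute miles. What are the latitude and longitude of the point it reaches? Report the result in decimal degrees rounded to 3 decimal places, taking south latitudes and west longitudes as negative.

latitude 64.960°, longitude 111.137°

Central angle δ = d/R = 0.009624 rad.
Start latitude φ₁ = 1.130554 rad; initial bearing θ = 1.221730 rad.
Destination latitude: φ₂ = arcsin( sin φ₁ cos δ + cos φ₁ sin δ cos θ ) = arcsin(0.906009) = 64.960°.
Then Δλ = atan2(0.003854, 0.180333) = 0.021368 rad, from sin θ sin δ cos φ₁ over cos δ − sin φ₁ sin φ₂.
Hence λ₂ = 109.913° + 1.224° = 111.137°.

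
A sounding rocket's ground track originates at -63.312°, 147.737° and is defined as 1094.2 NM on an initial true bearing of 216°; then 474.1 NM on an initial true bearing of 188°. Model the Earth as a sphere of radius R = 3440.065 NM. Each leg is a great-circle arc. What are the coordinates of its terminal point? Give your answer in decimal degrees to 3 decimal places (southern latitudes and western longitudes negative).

Apply the spherical direct solution leg by leg, carrying full precision between legs.
Leg 1: from (-63.312°, 147.737°), δ = 1094.2/3440.065 = 0.318075 rad, θ = 216° → φ = -74.214°, λ = 105.228°.
Leg 2: from (-74.214°, 105.228°), δ = 474.1/3440.065 = 0.137817 rad, θ = 188° → φ = -81.960°, λ = 97.371°.

latitude -81.960°, longitude 97.371°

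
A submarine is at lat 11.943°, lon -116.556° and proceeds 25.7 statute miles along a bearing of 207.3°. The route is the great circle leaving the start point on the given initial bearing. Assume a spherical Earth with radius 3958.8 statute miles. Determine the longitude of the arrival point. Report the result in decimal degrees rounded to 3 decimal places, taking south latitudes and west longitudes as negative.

longitude -116.730°

Angular distance δ = d/R = 25.7 / 3958.8 = 0.006492 rad.
Start latitude φ₁ = 0.208445 rad; initial bearing θ = 3.618068 rad.
Destination latitude: φ₂ = arcsin( sin φ₁ cos δ + cos φ₁ sin δ cos θ ) = arcsin(0.201290) = 11.612°.
Then Δλ = atan2(-0.002913, 0.958324) = -0.003040 rad, from sin θ sin δ cos φ₁ over cos δ − sin φ₁ sin φ₂.
Hence λ₂ = -116.556° + -0.174° = -116.730°.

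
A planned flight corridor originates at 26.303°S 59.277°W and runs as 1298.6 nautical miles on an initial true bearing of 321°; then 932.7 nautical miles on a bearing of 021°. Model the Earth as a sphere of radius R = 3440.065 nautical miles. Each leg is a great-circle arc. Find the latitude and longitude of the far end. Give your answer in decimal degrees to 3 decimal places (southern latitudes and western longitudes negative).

Apply the spherical direct solution leg by leg, carrying full precision between legs.
Leg 1: from (-26.303°, -59.277°), δ = 1298.6/3440.065 = 0.377493 rad, θ = 321° → φ = -8.924°, λ = -72.857°.
Leg 2: from (-8.924°, -72.857°), δ = 932.7/3440.065 = 0.271129 rad, θ = 21° → φ = 5.598°, λ = -67.323°.

latitude 5.598°, longitude -67.323°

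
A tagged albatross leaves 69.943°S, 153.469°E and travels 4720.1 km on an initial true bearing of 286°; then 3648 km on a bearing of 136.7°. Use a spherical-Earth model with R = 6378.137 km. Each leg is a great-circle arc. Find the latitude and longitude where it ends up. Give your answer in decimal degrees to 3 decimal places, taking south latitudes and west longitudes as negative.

Apply the spherical direct solution leg by leg, carrying full precision between legs.
Leg 1: from (-69.943°, 153.469°), δ = 4720.1/6378.137 = 0.740044 rad, θ = 286° → φ = -39.043°, λ = 96.896°.
Leg 2: from (-39.043°, 96.896°), δ = 3648/6378.137 = 0.571954 rad, θ = 136.7° → φ = -56.679°, λ = 139.410°.

latitude -56.679°, longitude 139.410°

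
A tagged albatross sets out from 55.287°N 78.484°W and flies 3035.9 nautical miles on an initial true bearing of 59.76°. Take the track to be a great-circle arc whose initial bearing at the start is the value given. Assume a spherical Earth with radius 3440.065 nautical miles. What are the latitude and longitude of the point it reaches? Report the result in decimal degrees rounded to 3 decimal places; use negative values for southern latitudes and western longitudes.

latitude 48.044°, longitude 7.915°

The arc subtends δ = 3035.9/3440.065 = 0.882512 rad at the centre.
With φ₁ = 55.287° = 0.964940 rad and θ = 59.76° = 1.043009 rad:
Applying the spherical law of cosines for sides, sin φ₂ = sin φ₁ cos δ + cos φ₁ sin δ cos θ = 0.743658, so φ₂ = 48.044°.
Δλ = atan2( sin θ sin δ cos φ₁ , cos δ − sin φ₁ sin φ₂ ) = atan2(0.379971, 0.023915) = 1.507940 rad = 86.399°.
λ₂ = -78.484° + 86.399° = 7.915°.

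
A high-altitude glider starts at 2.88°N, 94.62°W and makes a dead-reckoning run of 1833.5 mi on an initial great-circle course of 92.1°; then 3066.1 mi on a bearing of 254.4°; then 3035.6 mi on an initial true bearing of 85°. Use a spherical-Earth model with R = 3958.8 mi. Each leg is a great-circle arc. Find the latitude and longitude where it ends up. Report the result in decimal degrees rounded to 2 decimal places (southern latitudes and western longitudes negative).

latitude -3.50°, longitude -67.36°

Apply the spherical direct solution leg by leg, carrying full precision between legs.
Leg 1: from (2.88°, -94.62°), δ = 1833.5/3958.8 = 0.463145 rad, θ = 92.1° → φ = 1.64°, λ = -68.09°.
Leg 2: from (1.64°, -68.09°), δ = 3066.1/3958.8 = 0.774502 rad, θ = 254.4° → φ = -9.65°, λ = -111.19°.
Leg 3: from (-9.65°, -111.19°), δ = 3035.6/3958.8 = 0.766798 rad, θ = 85° → φ = -3.50°, λ = -67.36°.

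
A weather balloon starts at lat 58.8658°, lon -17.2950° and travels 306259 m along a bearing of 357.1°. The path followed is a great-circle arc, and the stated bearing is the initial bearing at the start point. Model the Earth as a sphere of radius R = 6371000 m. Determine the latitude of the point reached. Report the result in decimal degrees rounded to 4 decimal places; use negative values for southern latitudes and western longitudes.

latitude 61.6162°

Central angle δ = d/R = 0.048071 rad.
With φ₁ = 58.8658° = 1.027402 rad and θ = 357.1° = 6.232571 rad:
Destination latitude: φ₂ = arcsin( sin φ₁ cos δ + cos φ₁ sin δ cos θ ) = arcsin(0.879783) = 61.6162°.
Then Δλ = atan2(-0.001257, 0.245787) = -0.005114 rad, from sin θ sin δ cos φ₁ over cos δ − sin φ₁ sin φ₂.
Hence λ₂ = -17.2950° + -0.2930° = -17.5880°.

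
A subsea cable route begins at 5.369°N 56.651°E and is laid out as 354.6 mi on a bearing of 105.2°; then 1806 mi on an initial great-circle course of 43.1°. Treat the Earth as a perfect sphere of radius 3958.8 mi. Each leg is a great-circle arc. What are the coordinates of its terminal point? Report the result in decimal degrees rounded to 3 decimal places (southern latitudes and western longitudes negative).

latitude 22.556°, longitude 80.638°

Apply the spherical direct solution leg by leg, carrying full precision between legs.
Leg 1: from (5.369°, 56.651°), δ = 354.6/3958.8 = 0.089573 rad, θ = 105.2° → φ = 4.005°, λ = 61.615°.
Leg 2: from (4.005°, 61.615°), δ = 1806/3958.8 = 0.456199 rad, θ = 43.1° → φ = 22.556°, λ = 80.638°.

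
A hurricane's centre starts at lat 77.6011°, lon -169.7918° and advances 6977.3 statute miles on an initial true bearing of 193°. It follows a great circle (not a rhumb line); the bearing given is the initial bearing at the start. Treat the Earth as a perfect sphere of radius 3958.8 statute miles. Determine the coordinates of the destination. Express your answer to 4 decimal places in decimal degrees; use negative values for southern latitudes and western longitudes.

Central angle δ = d/R = 1.762479 rad.
Converting: φ₁ = 1.354395 rad, θ = 3.368485 rad.
sin φ₂ = sin φ₁ cos δ + cos φ₁ sin δ cos θ = (0.976676)(-0.190511) + (0.214717)(0.981685)(-0.974370) = -0.391449
φ₂ = asin(-0.391449) = -0.402206 rad = -23.0447°.
Then Δλ = atan2(-0.047416, 0.191808) = -0.242347 rad, from sin θ sin δ cos φ₁ over cos δ − sin φ₁ sin φ₂.
λ₂ = -169.7918° + -13.8855° = -183.6773°, normalized to (−180°, 180°] → 176.3227°.

latitude -23.0447°, longitude 176.3227°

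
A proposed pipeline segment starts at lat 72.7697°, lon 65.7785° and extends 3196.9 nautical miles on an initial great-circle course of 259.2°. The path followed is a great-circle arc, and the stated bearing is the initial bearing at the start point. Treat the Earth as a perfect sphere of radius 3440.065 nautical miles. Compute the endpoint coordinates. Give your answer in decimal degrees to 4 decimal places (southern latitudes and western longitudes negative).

latitude 31.8069°, longitude -2.0548°

δ = 3196.9/3440.065 = 0.929314 rad (53.2458°).
Start latitude φ₁ = 1.270071 rad; initial bearing θ = 4.523893 rad.
sin φ₂ = sin φ₁ cos δ + cos φ₁ sin δ cos θ = (0.955122)(0.598384) + (0.296213)(0.801210)(-0.187381) = 0.527059
φ₂ = asin(0.527059) = 0.555136 rad = 31.8069°.
For the longitude increment, Δλ = atan2( sin θ sin δ cos φ₁, cos δ − sin φ₁ sin φ₂ ) = atan2(-0.233125, 0.094979) = -67.8333°.
Hence λ₂ = 65.7785° + -67.8333° = -2.0548°.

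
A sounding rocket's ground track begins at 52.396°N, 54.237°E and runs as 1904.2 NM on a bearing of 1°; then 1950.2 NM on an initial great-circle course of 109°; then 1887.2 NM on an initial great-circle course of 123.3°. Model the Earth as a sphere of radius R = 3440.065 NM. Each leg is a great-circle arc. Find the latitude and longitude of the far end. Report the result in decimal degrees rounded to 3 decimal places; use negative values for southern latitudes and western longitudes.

latitude 32.488°, longitude 153.267°

Apply the spherical direct solution leg by leg, carrying full precision between legs.
Leg 1: from (52.396°, 54.237°), δ = 1904.2/3440.065 = 0.553536 rad, θ = 1° → φ = 84.084°, λ = 59.344°.
Leg 2: from (84.084°, 59.344°), δ = 1950.2/3440.065 = 0.566908 rad, θ = 109° → φ = 55.190°, λ = 122.153°.
Leg 3: from (55.190°, 122.153°), δ = 1887.2/3440.065 = 0.548594 rad, θ = 123.3° → φ = 32.488°, λ = 153.267°.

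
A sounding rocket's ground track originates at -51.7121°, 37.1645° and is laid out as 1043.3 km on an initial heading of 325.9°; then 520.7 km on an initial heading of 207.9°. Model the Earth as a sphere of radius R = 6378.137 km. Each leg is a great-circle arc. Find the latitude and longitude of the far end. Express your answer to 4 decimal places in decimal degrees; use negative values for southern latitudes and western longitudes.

latitude -47.7894°, longitude 26.6538°

Apply the spherical direct solution leg by leg, carrying full precision between legs.
Leg 1: from (-51.7121°, 37.1645°), δ = 1043.3/6378.137 = 0.163574 rad, θ = 325.9° → φ = -43.6996°, λ = 29.9097°.
Leg 2: from (-43.6996°, 29.9097°), δ = 520.7/6378.137 = 0.081638 rad, θ = 207.9° → φ = -47.7894°, λ = 26.6538°.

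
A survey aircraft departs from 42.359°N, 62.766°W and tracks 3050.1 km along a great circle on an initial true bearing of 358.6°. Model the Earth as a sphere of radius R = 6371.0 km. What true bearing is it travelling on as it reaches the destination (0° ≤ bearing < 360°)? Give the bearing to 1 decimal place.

final bearing 357.0°

Angular distance δ = d/R = 3050.1 / 6371 = 0.478747 rad.
With φ₁ = 42.359° = 0.739304 rad and θ = 358.6° = 6.258751 rad:
sin φ₂ = sin φ₁ cos δ + cos φ₁ sin δ cos θ = (0.673774)(0.887573) + (0.738938)(0.460668)(0.999701) = 0.938326
φ₂ = asin(0.938326) = 1.217757 rad = 69.772°.
For the longitude increment, Δλ = atan2( sin θ sin δ cos φ₁, cos δ − sin φ₁ sin φ₂ ) = atan2(-0.008317, 0.255353) = -1.865°.
λ₂ = -62.766° + -1.865° = -64.631°.
The forward bearing on arrival equals the back-azimuth from the destination plus 180°.
Back-azimuth from P₂ (69.8°, -64.6°) to P₁ (42.4°, -62.8°), with Δλ' = λ₁ − λ₂ = 1.9°: atan2( sin Δλ' cos φ₁ , cos φ₂ sin φ₁ − sin φ₂ cos φ₁ cos Δλ' ) = 177.0°.
Final bearing = (177.0° + 180°) mod 360° = 357.0°.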